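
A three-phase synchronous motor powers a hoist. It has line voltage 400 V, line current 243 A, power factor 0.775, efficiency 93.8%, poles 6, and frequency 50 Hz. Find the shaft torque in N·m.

P_in = √3·V·I·cosφ = 1.732 × 400 × 243 × 0.775 = 130472 W
P_out = η·P_in = 0.938 × 130472 = 122383 W
n = n_s = 120×50/6 = 1000 rpm (synchronous)
ω = 2π×1000/60 = 104.7 rad/s
τ = P_out/ω = 122383/104.7 = 1170 N·m

1170 N·m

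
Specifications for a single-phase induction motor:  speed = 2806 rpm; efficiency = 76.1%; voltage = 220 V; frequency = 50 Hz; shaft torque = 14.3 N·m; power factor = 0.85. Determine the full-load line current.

ω = 2π×2806/60 = 293.8 rad/s; P_out = τω = 14.3 × 293.8 = 4201 W
P_in = P_out / η = 4201 / 0.761 = 5520 W
I = P_in / (V·cosφ) = 5520 / (220 × 0.85) = 29.5 A

29.5 A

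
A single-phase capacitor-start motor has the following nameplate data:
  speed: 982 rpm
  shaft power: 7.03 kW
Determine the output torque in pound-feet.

ω = 2π × 982/60 = 102.8 rad/s
τ = P/ω = 7030/102.8 = 68.39 N·m
In lb·ft: 68.39/1.356 = 50.4 lb·ft

50.4 lb·ft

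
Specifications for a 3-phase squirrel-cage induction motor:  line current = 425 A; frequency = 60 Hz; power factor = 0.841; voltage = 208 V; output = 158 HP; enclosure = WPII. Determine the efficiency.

P_out = 158 × 746 = 117868 W
P_in = √3·V_L·I_L·cosφ = 1.732 × 208 × 425 × 0.841 = 128765 W
η = P_out / P_in = 117868 / 128765 = 0.915 = 91.5%

91.5 %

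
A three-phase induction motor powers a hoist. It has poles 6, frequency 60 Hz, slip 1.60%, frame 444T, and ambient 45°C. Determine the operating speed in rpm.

n_s = 120f/p = 120×60/6 = 1200 rpm
n = n_s(1 − s) = 1200 × (1 − 0.016) = 1181 rpm

1181 rpm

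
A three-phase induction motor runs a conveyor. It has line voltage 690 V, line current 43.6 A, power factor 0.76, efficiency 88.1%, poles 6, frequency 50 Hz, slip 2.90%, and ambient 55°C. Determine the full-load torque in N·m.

P_in = √3·V·I·cosφ = 1.732 × 690 × 43.6 × 0.76 = 39600 W
P_out = η·P_in = 0.881 × 39600 = 34888 W
n_s = 120×50/6 = 1000 rpm; n = 1000×(1−0.029) = 971 rpm
ω = 2π×971/60 = 101.7 rad/s
τ = P_out/ω = 34888/101.7 = 343 N·m

343 N·m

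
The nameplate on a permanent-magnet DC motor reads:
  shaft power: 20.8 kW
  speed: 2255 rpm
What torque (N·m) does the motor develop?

88.1 N·m

ω = 2π × 2255/60 = 236.1 rad/s
τ = P/ω = 20800/236.1 = 88.1 N·m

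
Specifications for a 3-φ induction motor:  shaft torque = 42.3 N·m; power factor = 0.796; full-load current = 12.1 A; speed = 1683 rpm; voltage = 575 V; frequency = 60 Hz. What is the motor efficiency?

77.7 %

ω = 2π × 1683/60 = 176.2 rad/s; P_out = τω = 42.3 × 176.2 = 7453 W
P_in = √3·V_L·I_L·cosφ = 1.732 × 575 × 12.1 × 0.796 = 9592 W
η = P_out / P_in = 7453 / 9592 = 0.777 = 77.7%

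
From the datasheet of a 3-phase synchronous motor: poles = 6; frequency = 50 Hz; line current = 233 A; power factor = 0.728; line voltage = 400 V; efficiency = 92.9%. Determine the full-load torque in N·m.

P_in = √3·V·I·cosφ = 1.732 × 400 × 233 × 0.728 = 117516 W
P_out = η·P_in = 0.929 × 117516 = 109172 W
n = n_s = 120×50/6 = 1000 rpm (synchronous)
ω = 2π×1000/60 = 104.7 rad/s
τ = P_out/ω = 109172/104.7 = 1040 N·m

1040 N·m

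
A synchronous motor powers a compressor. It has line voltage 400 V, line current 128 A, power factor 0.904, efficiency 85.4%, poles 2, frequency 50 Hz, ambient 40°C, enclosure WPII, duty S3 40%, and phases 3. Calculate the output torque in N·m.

218 N·m

P_in = √3·V·I·cosφ = 1.732 × 400 × 128 × 0.904 = 80165 W
P_out = η·P_in = 0.854 × 80165 = 68461 W
n = n_s = 120×50/2 = 3000 rpm (synchronous)
ω = 2π×3000/60 = 314.2 rad/s
τ = P_out/ω = 68461/314.2 = 218 N·m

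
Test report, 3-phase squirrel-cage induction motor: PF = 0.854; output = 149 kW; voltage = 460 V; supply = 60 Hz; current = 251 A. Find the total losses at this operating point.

P_in = √3·V·I·cosφ = 1.732×460×251×0.854 = 170780 W
P_out = 149000 W
Losses = P_in − P_out = 170780 − 149000 = 21780 W

21800 W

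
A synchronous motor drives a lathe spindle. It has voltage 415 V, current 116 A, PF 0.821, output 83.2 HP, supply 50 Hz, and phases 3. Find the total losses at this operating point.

6390 W

P_in = √3·V·I·cosφ = 1.732×415×116×0.821 = 68454 W
P_out = 83.2×746 = 62067 W
Losses = P_in − P_out = 68454 − 62067 = 6387 W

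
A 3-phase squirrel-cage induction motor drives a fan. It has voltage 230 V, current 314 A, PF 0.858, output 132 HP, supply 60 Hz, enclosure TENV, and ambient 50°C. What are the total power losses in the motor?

8.85 kW

P_in = √3·V·I·cosφ = 1.732×230×314×0.858 = 107323 W
P_out = 132×746 = 98472 W
Losses = P_in − P_out = 107323 − 98472 = 8851 W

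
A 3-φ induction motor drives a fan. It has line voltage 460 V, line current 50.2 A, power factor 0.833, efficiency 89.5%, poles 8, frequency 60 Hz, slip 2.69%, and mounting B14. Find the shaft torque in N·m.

325 N·m

P_in = √3·V·I·cosφ = 1.732 × 460 × 50.2 × 0.833 = 33316 W
P_out = η·P_in = 0.895 × 33316 = 29818 W
n_s = 120×60/8 = 900 rpm; n = 900×(1−0.0269) = 876 rpm
ω = 2π×876/60 = 91.73 rad/s
τ = P_out/ω = 29818/91.73 = 325 N·m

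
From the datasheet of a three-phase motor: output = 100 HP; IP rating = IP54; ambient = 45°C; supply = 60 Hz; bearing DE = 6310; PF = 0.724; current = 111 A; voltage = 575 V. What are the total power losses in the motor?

P_in = √3·V·I·cosφ = 1.732×575×111×0.724 = 80035 W
P_out = 100×746 = 74600 W
Losses = P_in − P_out = 80035 − 74600 = 5435 W

5440 W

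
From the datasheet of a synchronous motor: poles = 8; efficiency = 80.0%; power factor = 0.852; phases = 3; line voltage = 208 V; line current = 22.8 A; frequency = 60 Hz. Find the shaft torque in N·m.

59.4 N·m

P_in = √3·V·I·cosφ = 1.732 × 208 × 22.8 × 0.852 = 6998 W
P_out = η·P_in = 0.8 × 6998 = 5598 W
n = n_s = 120×60/8 = 900 rpm (synchronous)
ω = 2π×900/60 = 94.25 rad/s
τ = P_out/ω = 5598/94.25 = 59.4 N·m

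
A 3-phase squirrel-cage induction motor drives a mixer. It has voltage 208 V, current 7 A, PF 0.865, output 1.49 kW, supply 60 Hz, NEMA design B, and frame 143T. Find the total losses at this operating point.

P_in = √3·V·I·cosφ = 1.732×208×7×0.865 = 2181 W
P_out = 1490 W
Losses = P_in − P_out = 2181 − 1490 = 691 W

691 W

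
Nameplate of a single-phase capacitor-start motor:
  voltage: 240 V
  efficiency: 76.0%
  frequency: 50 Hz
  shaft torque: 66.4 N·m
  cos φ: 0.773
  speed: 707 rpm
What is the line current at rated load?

34.9 A

ω = 2π×707/60 = 74.04 rad/s; P_out = τω = 66.4 × 74.04 = 4916 W
P_in = P_out / η = 4916 / 0.760 = 6468 W
I = P_in / (V·cosφ) = 6468 / (240 × 0.773) = 34.9 A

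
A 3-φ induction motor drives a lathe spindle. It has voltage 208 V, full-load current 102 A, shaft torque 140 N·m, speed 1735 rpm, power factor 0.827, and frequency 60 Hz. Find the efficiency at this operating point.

ω = 2π × 1735/60 = 181.7 rad/s; P_out = τω = 140 × 181.7 = 25438 W
P_in = √3·V_L·I_L·cosφ = 1.732 × 208 × 102 × 0.827 = 30389 W
η = P_out / P_in = 25438 / 30389 = 0.837 = 83.7%

83.7 %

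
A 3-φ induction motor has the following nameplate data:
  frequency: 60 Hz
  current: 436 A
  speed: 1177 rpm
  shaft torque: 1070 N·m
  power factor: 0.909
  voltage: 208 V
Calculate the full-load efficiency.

92.4 %

ω = 2π × 1177/60 = 123.3 rad/s; P_out = τω = 1070 × 123.3 = 131931 W
P_in = √3·V_L·I_L·cosφ = 1.732 × 208 × 436 × 0.909 = 142778 W
η = P_out / P_in = 131931 / 142778 = 0.924 = 92.4%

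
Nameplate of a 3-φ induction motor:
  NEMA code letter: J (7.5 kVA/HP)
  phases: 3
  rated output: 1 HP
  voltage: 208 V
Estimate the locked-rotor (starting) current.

20.8 A

S_LR = 7.5 × 1 = 7.5 kVA
I_LR = S_LR/(√3·V_L) = 7500/(1.732×208) = 20.8 A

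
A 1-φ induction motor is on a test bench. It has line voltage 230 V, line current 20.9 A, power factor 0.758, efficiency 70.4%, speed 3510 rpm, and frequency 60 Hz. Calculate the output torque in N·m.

6.98 N·m

P_in = V·I·cosφ = 230 × 20.9 × 0.758 = 3644 W
P_out = η·P_in = 0.704 × 3644 = 2565 W
n = 3510 rpm
ω = 2π×3510/60 = 367.6 rad/s
τ = P_out/ω = 2565/367.6 = 6.98 N·m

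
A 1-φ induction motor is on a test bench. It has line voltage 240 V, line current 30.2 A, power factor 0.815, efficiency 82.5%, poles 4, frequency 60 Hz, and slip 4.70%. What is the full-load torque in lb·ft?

20 lb·ft

P_in = V·I·cosφ = 240 × 30.2 × 0.815 = 5907 W
P_out = η·P_in = 0.825 × 5907 = 4873 W
n_s = 120×60/4 = 1800 rpm; n = 1800×(1−0.047) = 1715 rpm
ω = 2π×1715/60 = 179.6 rad/s
τ = P_out/ω = 4873/179.6 = 27.13 N·m
In lb·ft: 27.13/1.356 = 20 lb·ft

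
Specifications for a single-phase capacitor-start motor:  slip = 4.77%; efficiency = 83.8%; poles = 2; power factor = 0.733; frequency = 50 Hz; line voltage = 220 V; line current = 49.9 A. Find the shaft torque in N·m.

P_in = V·I·cosφ = 220 × 49.9 × 0.733 = 8047 W
P_out = η·P_in = 0.838 × 8047 = 6743 W
n_s = 120×50/2 = 3000 rpm; n = 3000×(1−0.0477) = 2857 rpm
ω = 2π×2857/60 = 299.2 rad/s
τ = P_out/ω = 6743/299.2 = 22.5 N·m

22.5 N·m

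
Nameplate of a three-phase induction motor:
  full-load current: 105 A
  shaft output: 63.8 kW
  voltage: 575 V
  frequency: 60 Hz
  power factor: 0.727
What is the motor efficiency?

83.9 %

P_out = 63.8 kW = 63800 W
P_in = √3·V_L·I_L·cosφ = 1.732 × 575 × 105 × 0.727 = 76022 W
η = P_out / P_in = 63800 / 76022 = 0.839 = 83.9%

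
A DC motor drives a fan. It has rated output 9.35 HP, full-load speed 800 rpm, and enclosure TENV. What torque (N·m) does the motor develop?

83.3 N·m

P_out = 9.35 × 746 = 6975 W
ω = 2π × 800/60 = 83.78 rad/s
τ = P_out/ω = 6975/83.78 = 83.3 N·m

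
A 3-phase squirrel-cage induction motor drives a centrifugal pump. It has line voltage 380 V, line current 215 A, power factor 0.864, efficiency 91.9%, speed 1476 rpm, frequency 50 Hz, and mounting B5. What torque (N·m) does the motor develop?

727 N·m

P_in = √3·V·I·cosφ = 1.732 × 380 × 215 × 0.864 = 122260 W
P_out = η·P_in = 0.919 × 122260 = 112357 W
n = 1476 rpm
ω = 2π×1476/60 = 154.6 rad/s
τ = P_out/ω = 112357/154.6 = 727 N·m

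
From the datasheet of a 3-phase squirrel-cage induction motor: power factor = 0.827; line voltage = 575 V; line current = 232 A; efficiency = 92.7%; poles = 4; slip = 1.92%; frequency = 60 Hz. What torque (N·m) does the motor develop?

958 N·m

P_in = √3·V·I·cosφ = 1.732 × 575 × 232 × 0.827 = 191077 W
P_out = η·P_in = 0.927 × 191077 = 177128 W
n_s = 120×60/4 = 1800 rpm; n = 1800×(1−0.0192) = 1765 rpm
ω = 2π×1765/60 = 184.8 rad/s
τ = P_out/ω = 177128/184.8 = 958 N·m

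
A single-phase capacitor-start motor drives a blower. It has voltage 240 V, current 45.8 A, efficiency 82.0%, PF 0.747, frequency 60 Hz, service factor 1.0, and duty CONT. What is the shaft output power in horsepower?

P_in = V·I·cosφ = 240 × 45.8 × 0.747 = 8211 W
P_out = η·P_in = 0.82 × 8211 = 6733 W
= 6733/746 = 9.03 HP

9.03 HP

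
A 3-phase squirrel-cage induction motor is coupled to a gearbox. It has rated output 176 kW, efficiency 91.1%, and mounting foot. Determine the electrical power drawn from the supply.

P_out = 176000 W
P_in = P_out/η = 176000/0.911 = 193194 W = 193 kW

193 kW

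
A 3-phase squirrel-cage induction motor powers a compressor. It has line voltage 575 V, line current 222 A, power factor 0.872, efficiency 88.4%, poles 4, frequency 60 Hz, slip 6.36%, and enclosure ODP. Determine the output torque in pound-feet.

P_in = √3·V·I·cosφ = 1.732 × 575 × 222 × 0.872 = 192790 W
P_out = η·P_in = 0.884 × 192790 = 170426 W
n_s = 120×60/4 = 1800 rpm; n = 1800×(1−0.0636) = 1686 rpm
ω = 2π×1686/60 = 176.6 rad/s
τ = P_out/ω = 170426/176.6 = 965 N·m
In lb·ft: 965/1.356 = 712 lb·ft

712 lb·ft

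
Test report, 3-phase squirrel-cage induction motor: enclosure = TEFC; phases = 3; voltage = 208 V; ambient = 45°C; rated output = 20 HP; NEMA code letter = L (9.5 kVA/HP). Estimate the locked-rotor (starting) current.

S_LR = 9.5 × 20 = 190 kVA
I_LR = S_LR/(√3·V_L) = 190000/(1.732×208) = 527 A

527 A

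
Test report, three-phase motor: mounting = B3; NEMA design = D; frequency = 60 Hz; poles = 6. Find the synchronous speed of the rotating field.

1200 rpm

n_s = 120f/p = 120×60/6 = 1200 rpm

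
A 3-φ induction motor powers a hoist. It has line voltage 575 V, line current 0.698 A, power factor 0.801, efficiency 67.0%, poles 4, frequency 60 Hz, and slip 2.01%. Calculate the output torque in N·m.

2.02 N·m

P_in = √3·V·I·cosφ = 1.732 × 575 × 0.698 × 0.801 = 557 W
P_out = η·P_in = 0.67 × 557 = 373 W
n_s = 120×60/4 = 1800 rpm; n = 1800×(1−0.0201) = 1764 rpm
ω = 2π×1764/60 = 184.7 rad/s
τ = P_out/ω = 373/184.7 = 2.02 N·m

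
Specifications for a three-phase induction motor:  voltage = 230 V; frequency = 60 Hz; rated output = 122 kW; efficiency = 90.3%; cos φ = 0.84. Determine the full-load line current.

404 A

P_out = 122 kW = 122000 W
P_in = P_out / η = 122000 / 0.903 = 135105 W
I_L = P_in / (√3·V_L·cosφ) = 135105 / (1.732 × 230 × 0.84) = 404 A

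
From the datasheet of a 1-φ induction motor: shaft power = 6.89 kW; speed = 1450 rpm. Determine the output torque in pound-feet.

33.5 lb·ft

ω = 2π × 1450/60 = 151.8 rad/s
τ = P/ω = 6890/151.8 = 45.39 N·m
In lb·ft: 45.39/1.356 = 33.5 lb·ft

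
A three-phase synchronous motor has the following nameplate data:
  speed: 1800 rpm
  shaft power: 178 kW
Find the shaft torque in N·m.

ω = 2π × 1800/60 = 188.5 rad/s
τ = P/ω = 178000/188.5 = 944 N·m

944 N·m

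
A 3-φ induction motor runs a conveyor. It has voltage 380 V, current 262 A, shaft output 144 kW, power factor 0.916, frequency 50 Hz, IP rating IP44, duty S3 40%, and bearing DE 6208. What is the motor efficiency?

P_out = 144 kW = 144000 W
P_in = √3·V_L·I_L·cosφ = 1.732 × 380 × 262 × 0.916 = 157953 W
η = P_out / P_in = 144000 / 157953 = 0.912 = 91.2%

91.2 %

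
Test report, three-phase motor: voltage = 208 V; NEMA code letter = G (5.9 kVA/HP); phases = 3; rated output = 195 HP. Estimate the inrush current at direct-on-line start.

S_LR = 5.9 × 195 = 1150.5 kVA
I_LR = S_LR/(√3·V_L) = 1150500/(1.732×208) = 3190 A

3190 A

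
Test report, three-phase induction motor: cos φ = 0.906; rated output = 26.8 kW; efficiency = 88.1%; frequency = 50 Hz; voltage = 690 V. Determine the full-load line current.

28.1 A

P_out = 26.8 kW = 26800 W
P_in = P_out / η = 26800 / 0.881 = 30420 W
I_L = P_in / (√3·V_L·cosφ) = 30420 / (1.732 × 690 × 0.906) = 28.1 A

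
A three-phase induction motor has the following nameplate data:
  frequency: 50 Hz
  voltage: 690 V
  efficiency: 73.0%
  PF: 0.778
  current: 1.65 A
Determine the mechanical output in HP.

P_in = √3·V·I·cosφ = 1.732 × 690 × 1.65 × 0.778 = 1534 W
P_out = η·P_in = 0.73 × 1534 = 1120 W
= 1120/746 = 1.5 HP

1.5 HP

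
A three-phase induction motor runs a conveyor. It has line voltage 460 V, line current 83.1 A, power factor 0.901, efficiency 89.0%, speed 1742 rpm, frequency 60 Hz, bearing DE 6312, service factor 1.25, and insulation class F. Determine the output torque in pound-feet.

P_in = √3·V·I·cosφ = 1.732 × 460 × 83.1 × 0.901 = 59653 W
P_out = η·P_in = 0.89 × 59653 = 53091 W
n = 1742 rpm
ω = 2π×1742/60 = 182.4 rad/s
τ = P_out/ω = 53091/182.4 = 291.1 N·m
In lb·ft: 291.1/1.356 = 215 lb·ft

215 lb·ft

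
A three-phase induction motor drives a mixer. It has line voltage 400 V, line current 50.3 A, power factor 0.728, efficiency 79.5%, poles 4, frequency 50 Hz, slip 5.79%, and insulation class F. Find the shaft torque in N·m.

136 N·m

P_in = √3·V·I·cosφ = 1.732 × 400 × 50.3 × 0.728 = 25369 W
P_out = η·P_in = 0.795 × 25369 = 20168 W
n_s = 120×50/4 = 1500 rpm; n = 1500×(1−0.0579) = 1413 rpm
ω = 2π×1413/60 = 148 rad/s
τ = P_out/ω = 20168/148 = 136 N·m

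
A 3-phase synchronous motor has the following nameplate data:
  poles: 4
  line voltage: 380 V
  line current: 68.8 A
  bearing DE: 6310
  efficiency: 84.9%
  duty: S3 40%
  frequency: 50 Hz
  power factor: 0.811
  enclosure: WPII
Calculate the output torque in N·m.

P_in = √3·V·I·cosφ = 1.732 × 380 × 68.8 × 0.811 = 36723 W
P_out = η·P_in = 0.849 × 36723 = 31178 W
n = n_s = 120×50/4 = 1500 rpm (synchronous)
ω = 2π×1500/60 = 157.1 rad/s
τ = P_out/ω = 31178/157.1 = 198 N·m

198 N·m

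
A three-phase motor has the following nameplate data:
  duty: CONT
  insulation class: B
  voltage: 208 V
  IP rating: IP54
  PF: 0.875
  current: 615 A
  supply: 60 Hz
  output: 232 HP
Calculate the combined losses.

20800 W

P_in = √3·V·I·cosφ = 1.732×208×615×0.875 = 193863 W
P_out = 232×746 = 173072 W
Losses = P_in − P_out = 193863 − 173072 = 20791 W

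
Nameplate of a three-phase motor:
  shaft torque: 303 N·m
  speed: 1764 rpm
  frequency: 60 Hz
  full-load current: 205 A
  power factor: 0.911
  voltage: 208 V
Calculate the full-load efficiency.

83.2 %

ω = 2π × 1764/60 = 184.7 rad/s; P_out = τω = 303 × 184.7 = 55964 W
P_in = √3·V_L·I_L·cosφ = 1.732 × 208 × 205 × 0.911 = 67280 W
η = P_out / P_in = 55964 / 67280 = 0.832 = 83.2%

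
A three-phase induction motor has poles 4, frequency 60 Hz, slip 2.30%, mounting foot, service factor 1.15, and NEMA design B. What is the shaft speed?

n_s = 120f/p = 120×60/4 = 1800 rpm
n = n_s(1 − s) = 1800 × (1 − 0.023) = 1759 rpm

1759 rpm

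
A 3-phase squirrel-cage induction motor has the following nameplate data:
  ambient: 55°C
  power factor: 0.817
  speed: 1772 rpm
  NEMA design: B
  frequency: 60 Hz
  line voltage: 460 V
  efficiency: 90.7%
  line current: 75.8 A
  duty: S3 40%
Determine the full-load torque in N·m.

P_in = √3·V·I·cosφ = 1.732 × 460 × 75.8 × 0.817 = 49340 W
P_out = η·P_in = 0.907 × 49340 = 44751 W
n = 1772 rpm
ω = 2π×1772/60 = 185.6 rad/s
τ = P_out/ω = 44751/185.6 = 241 N·m

241 N·m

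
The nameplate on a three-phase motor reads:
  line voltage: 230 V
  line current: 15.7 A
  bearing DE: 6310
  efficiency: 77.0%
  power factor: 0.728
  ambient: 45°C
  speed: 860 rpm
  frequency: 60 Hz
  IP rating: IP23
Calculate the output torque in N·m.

38.9 N·m

P_in = √3·V·I·cosφ = 1.732 × 230 × 15.7 × 0.728 = 4553 W
P_out = η·P_in = 0.77 × 4553 = 3506 W
n = 860 rpm
ω = 2π×860/60 = 90.06 rad/s
τ = P_out/ω = 3506/90.06 = 38.9 N·m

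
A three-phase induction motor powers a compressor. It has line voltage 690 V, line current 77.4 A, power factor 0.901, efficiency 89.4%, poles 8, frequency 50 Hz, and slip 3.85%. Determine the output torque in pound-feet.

P_in = √3·V·I·cosφ = 1.732 × 690 × 77.4 × 0.901 = 83342 W
P_out = η·P_in = 0.894 × 83342 = 74508 W
n_s = 120×50/8 = 750 rpm; n = 750×(1−0.0385) = 721 rpm
ω = 2π×721/60 = 75.5 rad/s
τ = P_out/ω = 74508/75.5 = 986.9 N·m
In lb·ft: 986.9/1.356 = 728 lb·ft

728 lb·ft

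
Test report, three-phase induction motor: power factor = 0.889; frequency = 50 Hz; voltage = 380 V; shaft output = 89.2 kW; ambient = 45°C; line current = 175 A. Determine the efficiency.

87.1 %

P_out = 89.2 kW = 89200 W
P_in = √3·V_L·I_L·cosφ = 1.732 × 380 × 175 × 0.889 = 102393 W
η = P_out / P_in = 89200 / 102393 = 0.871 = 87.1%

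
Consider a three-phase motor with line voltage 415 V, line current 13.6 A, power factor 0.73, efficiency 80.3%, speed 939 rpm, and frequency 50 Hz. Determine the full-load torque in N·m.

P_in = √3·V·I·cosφ = 1.732 × 415 × 13.6 × 0.73 = 7136 W
P_out = η·P_in = 0.803 × 7136 = 5730 W
n = 939 rpm
ω = 2π×939/60 = 98.33 rad/s
τ = P_out/ω = 5730/98.33 = 58.3 N·m

58.3 N·m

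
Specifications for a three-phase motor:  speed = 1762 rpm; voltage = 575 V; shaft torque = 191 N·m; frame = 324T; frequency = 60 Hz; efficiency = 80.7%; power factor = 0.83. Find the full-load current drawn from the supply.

ω = 2π×1762/60 = 184.5 rad/s; P_out = τω = 191 × 184.5 = 35240 W
P_in = P_out / η = 35240 / 0.807 = 43668 W
I_L = P_in / (√3·V_L·cosφ) = 43668 / (1.732 × 575 × 0.83) = 52.8 A

52.8 A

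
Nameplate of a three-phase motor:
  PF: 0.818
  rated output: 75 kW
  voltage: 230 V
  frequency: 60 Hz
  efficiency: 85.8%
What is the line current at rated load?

P_out = 75 kW = 75000 W
P_in = P_out / η = 75000 / 0.858 = 87413 W
I_L = P_in / (√3·V_L·cosφ) = 87413 / (1.732 × 230 × 0.818) = 268 A

268 A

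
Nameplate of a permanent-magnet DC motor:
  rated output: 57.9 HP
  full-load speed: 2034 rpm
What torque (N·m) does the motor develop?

203 N·m

P_out = 57.9 × 746 = 43193 W
ω = 2π × 2034/60 = 213 rad/s
τ = P_out/ω = 43193/213 = 203 N·m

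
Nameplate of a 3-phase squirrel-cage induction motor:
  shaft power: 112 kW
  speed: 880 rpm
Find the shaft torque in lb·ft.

896 lb·ft

ω = 2π × 880/60 = 92.15 rad/s
τ = P/ω = 112000/92.15 = 1215 N·m
In lb·ft: 1215/1.356 = 896 lb·ft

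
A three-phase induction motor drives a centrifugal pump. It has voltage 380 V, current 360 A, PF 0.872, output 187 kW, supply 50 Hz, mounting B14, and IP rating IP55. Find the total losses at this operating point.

19.6 kW

P_in = √3·V·I·cosφ = 1.732×380×360×0.872 = 206610 W
P_out = 187000 W
Losses = P_in − P_out = 206610 − 187000 = 19610 W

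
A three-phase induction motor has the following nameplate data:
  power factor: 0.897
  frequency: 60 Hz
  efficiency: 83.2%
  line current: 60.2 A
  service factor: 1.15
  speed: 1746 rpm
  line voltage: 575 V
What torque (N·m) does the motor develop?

245 N·m

P_in = √3·V·I·cosφ = 1.732 × 575 × 60.2 × 0.897 = 53778 W
P_out = η·P_in = 0.832 × 53778 = 44743 W
n = 1746 rpm
ω = 2π×1746/60 = 182.8 rad/s
τ = P_out/ω = 44743/182.8 = 245 N·m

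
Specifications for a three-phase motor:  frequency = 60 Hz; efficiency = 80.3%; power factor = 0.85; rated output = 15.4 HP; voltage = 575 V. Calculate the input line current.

P_out = 15.4 × 746 = 11488 W
P_in = P_out / η = 11488 / 0.803 = 14306 W
I_L = P_in / (√3·V_L·cosφ) = 14306 / (1.732 × 575 × 0.85) = 16.9 A

16.9 A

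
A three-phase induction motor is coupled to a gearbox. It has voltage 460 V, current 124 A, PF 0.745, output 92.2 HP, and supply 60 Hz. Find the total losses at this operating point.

4.82 kW

P_in = √3·V·I·cosφ = 1.732×460×124×0.745 = 73601 W
P_out = 92.2×746 = 68781 W
Losses = P_in − P_out = 73601 − 68781 = 4820 W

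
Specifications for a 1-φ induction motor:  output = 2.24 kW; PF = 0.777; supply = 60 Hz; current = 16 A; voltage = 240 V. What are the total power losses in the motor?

744 W

P_in = V·I·cosφ = 240×16×0.777 = 2984 W
P_out = 2240 W
Losses = P_in − P_out = 2984 − 2240 = 744 W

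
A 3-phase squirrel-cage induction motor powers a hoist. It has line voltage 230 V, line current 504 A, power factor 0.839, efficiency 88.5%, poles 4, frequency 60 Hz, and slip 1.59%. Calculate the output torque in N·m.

804 N·m

P_in = √3·V·I·cosφ = 1.732 × 230 × 504 × 0.839 = 168449 W
P_out = η·P_in = 0.885 × 168449 = 149077 W
n_s = 120×60/4 = 1800 rpm; n = 1800×(1−0.0159) = 1771 rpm
ω = 2π×1771/60 = 185.5 rad/s
τ = P_out/ω = 149077/185.5 = 804 N·m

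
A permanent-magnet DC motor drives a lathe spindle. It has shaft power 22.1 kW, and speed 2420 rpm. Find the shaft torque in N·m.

ω = 2π × 2420/60 = 253.4 rad/s
τ = P/ω = 22100/253.4 = 87.2 N·m

87.2 N·m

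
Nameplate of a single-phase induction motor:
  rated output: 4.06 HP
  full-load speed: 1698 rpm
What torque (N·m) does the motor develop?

17 N·m

P_out = 4.06 × 746 = 3029 W
ω = 2π × 1698/60 = 177.8 rad/s
τ = P_out/ω = 3029/177.8 = 17 N·m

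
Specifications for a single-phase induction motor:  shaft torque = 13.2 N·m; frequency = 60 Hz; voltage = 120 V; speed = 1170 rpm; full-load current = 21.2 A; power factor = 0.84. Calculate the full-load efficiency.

ω = 2π × 1170/60 = 122.5 rad/s; P_out = τω = 13.2 × 122.5 = 1617 W
P_in = V·I·cosφ = 120 × 21.2 × 0.84 = 2137 W
η = P_out / P_in = 1617 / 2137 = 0.757 = 75.7%

75.7 %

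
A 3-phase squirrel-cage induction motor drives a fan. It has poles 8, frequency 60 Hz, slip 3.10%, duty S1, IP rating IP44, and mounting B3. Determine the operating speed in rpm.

872 rpm

n_s = 120f/p = 120×60/8 = 900 rpm
n = n_s(1 − s) = 900 × (1 − 0.031) = 872 rpm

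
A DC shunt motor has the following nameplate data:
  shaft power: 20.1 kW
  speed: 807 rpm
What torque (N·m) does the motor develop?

238 N·m

ω = 2π × 807/60 = 84.51 rad/s
τ = P/ω = 20100/84.51 = 238 N·m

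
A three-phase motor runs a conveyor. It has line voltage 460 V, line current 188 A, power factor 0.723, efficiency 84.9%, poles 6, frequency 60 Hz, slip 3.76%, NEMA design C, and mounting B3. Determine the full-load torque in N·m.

P_in = √3·V·I·cosφ = 1.732 × 460 × 188 × 0.723 = 108293 W
P_out = η·P_in = 0.849 × 108293 = 91941 W
n_s = 120×60/6 = 1200 rpm; n = 1200×(1−0.0376) = 1155 rpm
ω = 2π×1155/60 = 121 rad/s
τ = P_out/ω = 91941/121 = 760 N·m

760 N·m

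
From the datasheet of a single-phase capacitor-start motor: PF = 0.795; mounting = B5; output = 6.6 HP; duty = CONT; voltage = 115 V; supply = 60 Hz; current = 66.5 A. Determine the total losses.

P_in = V·I·cosφ = 115×66.5×0.795 = 6080 W
P_out = 6.6×746 = 4924 W
Losses = P_in − P_out = 6080 − 4924 = 1156 W

1160 W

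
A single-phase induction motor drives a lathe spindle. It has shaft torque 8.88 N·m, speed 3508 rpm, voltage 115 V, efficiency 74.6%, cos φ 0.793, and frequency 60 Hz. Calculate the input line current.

48 A

ω = 2π×3508/60 = 367.4 rad/s; P_out = τω = 8.88 × 367.4 = 3263 W
P_in = P_out / η = 3263 / 0.746 = 4374 W
I = P_in / (V·cosφ) = 4374 / (115 × 0.793) = 48 A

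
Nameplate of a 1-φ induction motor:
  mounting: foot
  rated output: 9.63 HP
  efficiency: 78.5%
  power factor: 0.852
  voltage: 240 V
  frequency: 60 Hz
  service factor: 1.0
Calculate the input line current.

P_out = 9.63 × 746 = 7184 W
P_in = P_out / η = 7184 / 0.785 = 9152 W
I = P_in / (V·cosφ) = 9152 / (240 × 0.852) = 44.8 A

44.8 A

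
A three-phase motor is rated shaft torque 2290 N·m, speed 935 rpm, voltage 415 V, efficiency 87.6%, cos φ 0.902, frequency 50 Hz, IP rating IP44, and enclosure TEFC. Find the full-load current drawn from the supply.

395 A

ω = 2π×935/60 = 97.91 rad/s; P_out = τω = 2290 × 97.91 = 224214 W
P_in = P_out / η = 224214 / 0.876 = 255952 W
I_L = P_in / (√3·V_L·cosφ) = 255952 / (1.732 × 415 × 0.902) = 395 A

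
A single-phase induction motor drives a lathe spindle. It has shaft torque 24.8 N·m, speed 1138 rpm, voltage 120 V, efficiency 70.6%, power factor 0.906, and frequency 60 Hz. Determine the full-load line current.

ω = 2π×1138/60 = 119.2 rad/s; P_out = τω = 24.8 × 119.2 = 2956 W
P_in = P_out / η = 2956 / 0.706 = 4187 W
I = P_in / (V·cosφ) = 4187 / (120 × 0.906) = 38.5 A

38.5 A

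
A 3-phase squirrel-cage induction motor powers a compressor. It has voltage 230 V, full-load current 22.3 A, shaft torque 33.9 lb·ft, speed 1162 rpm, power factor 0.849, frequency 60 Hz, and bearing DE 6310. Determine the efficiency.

τ = 33.9 lb·ft × 1.356 = 45.97 N·m
ω = 2π × 1162/60 = 121.7 rad/s; P_out = τω = 45.97 × 121.7 = 5595 W
P_in = √3·V_L·I_L·cosφ = 1.732 × 230 × 22.3 × 0.849 = 7542 W
η = P_out / P_in = 5595 / 7542 = 0.742 = 74.2%

74.2 %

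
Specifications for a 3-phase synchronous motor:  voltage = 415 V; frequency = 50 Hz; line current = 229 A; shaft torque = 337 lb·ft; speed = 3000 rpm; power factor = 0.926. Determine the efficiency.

94.2 %

τ = 337 lb·ft × 1.356 = 457 N·m
ω = 2π × 3000/60 = 314.2 rad/s; P_out = τω = 457 × 314.2 = 143589 W
P_in = √3·V_L·I_L·cosφ = 1.732 × 415 × 229 × 0.926 = 152420 W
η = P_out / P_in = 143589 / 152420 = 0.942 = 94.2%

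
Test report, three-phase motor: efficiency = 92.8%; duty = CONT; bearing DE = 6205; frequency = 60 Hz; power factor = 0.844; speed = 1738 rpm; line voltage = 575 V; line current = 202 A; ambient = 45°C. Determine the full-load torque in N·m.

866 N·m

P_in = √3·V·I·cosφ = 1.732 × 575 × 202 × 0.844 = 169789 W
P_out = η·P_in = 0.928 × 169789 = 157564 W
n = 1738 rpm
ω = 2π×1738/60 = 182 rad/s
τ = P_out/ω = 157564/182 = 866 N·m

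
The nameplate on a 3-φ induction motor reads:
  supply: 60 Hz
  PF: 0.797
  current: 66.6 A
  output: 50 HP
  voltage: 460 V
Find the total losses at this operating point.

4990 W

P_in = √3·V·I·cosφ = 1.732×460×66.6×0.797 = 42290 W
P_out = 50×746 = 37300 W
Losses = P_in − P_out = 42290 − 37300 = 4990 W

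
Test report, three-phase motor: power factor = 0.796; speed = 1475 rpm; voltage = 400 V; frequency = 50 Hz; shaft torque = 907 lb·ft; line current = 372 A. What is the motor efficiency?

τ = 907 lb·ft × 1.356 = 1230 N·m
ω = 2π × 1475/60 = 154.5 rad/s; P_out = τω = 1230 × 154.5 = 190035 W
P_in = √3·V_L·I_L·cosφ = 1.732 × 400 × 372 × 0.796 = 205146 W
η = P_out / P_in = 190035 / 205146 = 0.926 = 92.6%

92.6 %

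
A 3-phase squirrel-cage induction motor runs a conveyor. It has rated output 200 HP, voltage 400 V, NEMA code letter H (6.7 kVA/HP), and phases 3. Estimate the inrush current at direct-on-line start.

1930 A

S_LR = 6.7 × 200 = 1340 kVA
I_LR = S_LR/(√3·V_L) = 1340000/(1.732×400) = 1930 A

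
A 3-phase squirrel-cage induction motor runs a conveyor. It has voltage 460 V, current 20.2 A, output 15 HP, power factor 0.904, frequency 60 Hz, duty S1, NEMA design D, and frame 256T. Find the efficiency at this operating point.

P_out = 15 × 746 = 11190 W
P_in = √3·V_L·I_L·cosφ = 1.732 × 460 × 20.2 × 0.904 = 14549 W
η = P_out / P_in = 11190 / 14549 = 0.769 = 76.9%

76.9 %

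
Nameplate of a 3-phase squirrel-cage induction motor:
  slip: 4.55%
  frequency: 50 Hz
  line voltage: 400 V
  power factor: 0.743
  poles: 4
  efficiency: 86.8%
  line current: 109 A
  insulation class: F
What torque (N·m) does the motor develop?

P_in = √3·V·I·cosφ = 1.732 × 400 × 109 × 0.743 = 56108 W
P_out = η·P_in = 0.868 × 56108 = 48702 W
n_s = 120×50/4 = 1500 rpm; n = 1500×(1−0.0455) = 1432 rpm
ω = 2π×1432/60 = 150 rad/s
τ = P_out/ω = 48702/150 = 325 N·m

325 N·m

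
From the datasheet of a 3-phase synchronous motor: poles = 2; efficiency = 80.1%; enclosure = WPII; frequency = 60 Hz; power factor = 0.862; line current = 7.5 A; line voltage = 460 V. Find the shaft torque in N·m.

10.9 N·m

P_in = √3·V·I·cosφ = 1.732 × 460 × 7.5 × 0.862 = 5151 W
P_out = η·P_in = 0.801 × 5151 = 4126 W
n = n_s = 120×60/2 = 3600 rpm (synchronous)
ω = 2π×3600/60 = 377 rad/s
τ = P_out/ω = 4126/377 = 10.9 N·m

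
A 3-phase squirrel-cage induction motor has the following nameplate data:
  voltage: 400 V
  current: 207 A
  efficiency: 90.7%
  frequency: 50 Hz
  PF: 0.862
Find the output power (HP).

P_in = √3·V·I·cosφ = 1.732 × 400 × 207 × 0.862 = 123619 W
P_out = η·P_in = 0.907 × 123619 = 112122 W
= 112122/746 = 150 HP

150 HP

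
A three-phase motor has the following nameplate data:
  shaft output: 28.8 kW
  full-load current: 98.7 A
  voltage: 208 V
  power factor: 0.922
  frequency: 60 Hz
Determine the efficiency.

87.8 %

P_out = 28.8 kW = 28800 W
P_in = √3·V_L·I_L·cosφ = 1.732 × 208 × 98.7 × 0.922 = 32784 W
η = P_out / P_in = 28800 / 32784 = 0.878 = 87.8%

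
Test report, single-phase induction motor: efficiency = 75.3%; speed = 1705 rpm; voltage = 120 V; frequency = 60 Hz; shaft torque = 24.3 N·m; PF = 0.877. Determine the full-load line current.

54.7 A

ω = 2π×1705/60 = 178.5 rad/s; P_out = τω = 24.3 × 178.5 = 4338 W
P_in = P_out / η = 4338 / 0.753 = 5761 W
I = P_in / (V·cosφ) = 5761 / (120 × 0.877) = 54.7 A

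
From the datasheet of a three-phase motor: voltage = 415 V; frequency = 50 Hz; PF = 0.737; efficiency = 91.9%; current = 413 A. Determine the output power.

P_in = √3·V·I·cosφ = 1.732 × 415 × 413 × 0.737 = 218783 W
P_out = η·P_in = 0.919 × 218783 = 201062 W

201 kW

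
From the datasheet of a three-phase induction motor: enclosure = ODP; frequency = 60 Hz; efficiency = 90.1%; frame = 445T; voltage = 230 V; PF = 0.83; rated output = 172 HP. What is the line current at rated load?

P_out = 172 × 746 = 128312 W
P_in = P_out / η = 128312 / 0.901 = 142411 W
I_L = P_in / (√3·V_L·cosφ) = 142411 / (1.732 × 230 × 0.83) = 431 A

431 A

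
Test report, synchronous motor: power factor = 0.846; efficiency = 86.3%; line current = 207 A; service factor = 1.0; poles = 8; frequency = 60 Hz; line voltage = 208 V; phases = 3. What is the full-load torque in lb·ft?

426 lb·ft

P_in = √3·V·I·cosφ = 1.732 × 208 × 207 × 0.846 = 63089 W
P_out = η·P_in = 0.863 × 63089 = 54446 W
n = n_s = 120×60/8 = 900 rpm (synchronous)
ω = 2π×900/60 = 94.25 rad/s
τ = P_out/ω = 54446/94.25 = 577.7 N·m
In lb·ft: 577.7/1.356 = 426 lb·ft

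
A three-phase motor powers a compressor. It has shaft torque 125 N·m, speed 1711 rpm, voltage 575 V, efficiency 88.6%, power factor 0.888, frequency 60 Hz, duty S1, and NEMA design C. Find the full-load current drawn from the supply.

ω = 2π×1711/60 = 179.2 rad/s; P_out = τω = 125 × 179.2 = 22400 W
P_in = P_out / η = 22400 / 0.886 = 25282 W
I_L = P_in / (√3·V_L·cosφ) = 25282 / (1.732 × 575 × 0.888) = 28.6 A

28.6 A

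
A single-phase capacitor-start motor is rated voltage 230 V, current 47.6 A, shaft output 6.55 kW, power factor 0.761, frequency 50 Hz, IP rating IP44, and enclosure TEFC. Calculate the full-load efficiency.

P_out = 6.55 kW = 6550 W
P_in = V·I·cosφ = 230 × 47.6 × 0.761 = 8331 W
η = P_out / P_in = 6550 / 8331 = 0.786 = 78.6%

78.6 %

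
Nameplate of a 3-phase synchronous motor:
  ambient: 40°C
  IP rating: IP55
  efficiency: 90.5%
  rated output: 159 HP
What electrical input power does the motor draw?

131 kW

P_out = 159 × 746 = 118614 W
P_in = P_out/η = 118614/0.905 = 131065 W = 131 kW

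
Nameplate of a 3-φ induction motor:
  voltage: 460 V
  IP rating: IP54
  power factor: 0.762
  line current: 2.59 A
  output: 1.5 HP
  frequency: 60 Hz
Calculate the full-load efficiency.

P_out = 1.5 × 746 = 1119 W
P_in = √3·V_L·I_L·cosφ = 1.732 × 460 × 2.59 × 0.762 = 1572 W
η = P_out / P_in = 1119 / 1572 = 0.712 = 71.2%

71.2 %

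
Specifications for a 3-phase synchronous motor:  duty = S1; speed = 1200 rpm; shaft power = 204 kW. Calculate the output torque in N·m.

1620 N·m

ω = 2π × 1200/60 = 125.7 rad/s
τ = P/ω = 204000/125.7 = 1620 N·m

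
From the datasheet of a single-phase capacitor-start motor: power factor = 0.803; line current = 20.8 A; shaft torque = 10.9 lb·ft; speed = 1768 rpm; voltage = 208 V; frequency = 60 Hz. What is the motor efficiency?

78.8 %

τ = 10.9 lb·ft × 1.356 = 14.78 N·m
ω = 2π × 1768/60 = 185.1 rad/s; P_out = τω = 14.78 × 185.1 = 2736 W
P_in = V·I·cosφ = 208 × 20.8 × 0.803 = 3474 W
η = P_out / P_in = 2736 / 3474 = 0.788 = 78.8%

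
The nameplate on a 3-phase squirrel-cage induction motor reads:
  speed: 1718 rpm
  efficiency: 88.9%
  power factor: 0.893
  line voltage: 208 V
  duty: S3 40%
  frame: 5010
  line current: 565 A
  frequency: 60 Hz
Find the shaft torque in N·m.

P_in = √3·V·I·cosφ = 1.732 × 208 × 565 × 0.893 = 181765 W
P_out = η·P_in = 0.889 × 181765 = 161589 W
n = 1718 rpm
ω = 2π×1718/60 = 179.9 rad/s
τ = P_out/ω = 161589/179.9 = 898 N·m

898 N·m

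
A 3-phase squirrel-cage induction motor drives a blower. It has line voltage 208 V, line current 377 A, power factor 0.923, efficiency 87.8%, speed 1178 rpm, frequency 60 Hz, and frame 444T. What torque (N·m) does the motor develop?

892 N·m

P_in = √3·V·I·cosφ = 1.732 × 208 × 377 × 0.923 = 125359 W
P_out = η·P_in = 0.878 × 125359 = 110065 W
n = 1178 rpm
ω = 2π×1178/60 = 123.4 rad/s
τ = P_out/ω = 110065/123.4 = 892 N·m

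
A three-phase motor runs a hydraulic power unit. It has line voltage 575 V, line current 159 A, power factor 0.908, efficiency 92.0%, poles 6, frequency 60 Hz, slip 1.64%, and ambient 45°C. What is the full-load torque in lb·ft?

P_in = √3·V·I·cosφ = 1.732 × 575 × 159 × 0.908 = 143780 W
P_out = η·P_in = 0.92 × 143780 = 132278 W
n_s = 120×60/6 = 1200 rpm; n = 1200×(1−0.0164) = 1180 rpm
ω = 2π×1180/60 = 123.6 rad/s
τ = P_out/ω = 132278/123.6 = 1070 N·m
In lb·ft: 1070/1.356 = 789 lb·ft

789 lb·ft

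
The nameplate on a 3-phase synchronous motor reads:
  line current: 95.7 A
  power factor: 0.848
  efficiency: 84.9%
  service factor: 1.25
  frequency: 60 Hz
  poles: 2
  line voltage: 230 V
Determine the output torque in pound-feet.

53.7 lb·ft

P_in = √3·V·I·cosφ = 1.732 × 230 × 95.7 × 0.848 = 32328 W
P_out = η·P_in = 0.849 × 32328 = 27446 W
n = n_s = 120×60/2 = 3600 rpm (synchronous)
ω = 2π×3600/60 = 377 rad/s
τ = P_out/ω = 27446/377 = 72.8 N·m
In lb·ft: 72.8/1.356 = 53.7 lb·ft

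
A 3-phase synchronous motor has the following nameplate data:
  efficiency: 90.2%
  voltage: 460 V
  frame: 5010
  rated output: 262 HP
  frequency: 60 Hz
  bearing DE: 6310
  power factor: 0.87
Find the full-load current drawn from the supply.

313 A

P_out = 262 × 746 = 195452 W
P_in = P_out / η = 195452 / 0.902 = 216687 W
I_L = P_in / (√3·V_L·cosφ) = 216687 / (1.732 × 460 × 0.87) = 313 A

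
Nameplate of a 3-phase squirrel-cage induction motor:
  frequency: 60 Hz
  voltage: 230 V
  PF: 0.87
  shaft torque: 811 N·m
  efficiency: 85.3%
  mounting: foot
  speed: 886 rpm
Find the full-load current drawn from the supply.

ω = 2π×886/60 = 92.78 rad/s; P_out = τω = 811 × 92.78 = 75245 W
P_in = P_out / η = 75245 / 0.853 = 88212 W
I_L = P_in / (√3·V_L·cosφ) = 88212 / (1.732 × 230 × 0.87) = 255 A

255 A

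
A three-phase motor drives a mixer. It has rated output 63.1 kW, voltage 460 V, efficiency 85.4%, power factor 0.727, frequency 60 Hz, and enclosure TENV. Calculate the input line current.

P_out = 63.1 kW = 63100 W
P_in = P_out / η = 63100 / 0.854 = 73888 W
I_L = P_in / (√3·V_L·cosφ) = 73888 / (1.732 × 460 × 0.727) = 128 A

128 A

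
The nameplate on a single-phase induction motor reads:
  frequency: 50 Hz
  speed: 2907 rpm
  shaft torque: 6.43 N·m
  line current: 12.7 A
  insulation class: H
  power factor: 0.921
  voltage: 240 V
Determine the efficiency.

ω = 2π × 2907/60 = 304.4 rad/s; P_out = τω = 6.43 × 304.4 = 1957 W
P_in = V·I·cosφ = 240 × 12.7 × 0.921 = 2807 W
η = P_out / P_in = 1957 / 2807 = 0.697 = 69.7%

69.7 %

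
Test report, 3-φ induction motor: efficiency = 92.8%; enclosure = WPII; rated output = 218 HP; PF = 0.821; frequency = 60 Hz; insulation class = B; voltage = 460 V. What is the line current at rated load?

P_out = 218 × 746 = 162628 W
P_in = P_out / η = 162628 / 0.928 = 175246 W
I_L = P_in / (√3·V_L·cosφ) = 175246 / (1.732 × 460 × 0.821) = 268 A

268 A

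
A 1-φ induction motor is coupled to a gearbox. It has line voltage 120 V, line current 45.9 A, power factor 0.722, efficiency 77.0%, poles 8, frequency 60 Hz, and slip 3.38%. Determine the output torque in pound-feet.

24.8 lb·ft

P_in = V·I·cosφ = 120 × 45.9 × 0.722 = 3977 W
P_out = η·P_in = 0.77 × 3977 = 3062 W
n_s = 120×60/8 = 900 rpm; n = 900×(1−0.0338) = 870 rpm
ω = 2π×870/60 = 91.11 rad/s
τ = P_out/ω = 3062/91.11 = 33.61 N·m
In lb·ft: 33.61/1.356 = 24.8 lb·ft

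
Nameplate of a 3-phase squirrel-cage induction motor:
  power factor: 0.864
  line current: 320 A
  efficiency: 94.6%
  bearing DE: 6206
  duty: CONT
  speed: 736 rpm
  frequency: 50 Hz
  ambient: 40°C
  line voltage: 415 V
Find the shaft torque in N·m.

P_in = √3·V·I·cosφ = 1.732 × 415 × 320 × 0.864 = 198728 W
P_out = η·P_in = 0.946 × 198728 = 187997 W
n = 736 rpm
ω = 2π×736/60 = 77.07 rad/s
τ = P_out/ω = 187997/77.07 = 2440 N·m

2440 N·m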